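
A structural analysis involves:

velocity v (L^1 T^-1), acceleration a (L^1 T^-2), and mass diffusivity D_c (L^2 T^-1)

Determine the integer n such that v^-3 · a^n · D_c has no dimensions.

1

Balance the L exponent: (1)·n from a, plus −3·(1) + (2) = -1 from the rest, must sum to zero.
n − 1 = 0, so n = 1.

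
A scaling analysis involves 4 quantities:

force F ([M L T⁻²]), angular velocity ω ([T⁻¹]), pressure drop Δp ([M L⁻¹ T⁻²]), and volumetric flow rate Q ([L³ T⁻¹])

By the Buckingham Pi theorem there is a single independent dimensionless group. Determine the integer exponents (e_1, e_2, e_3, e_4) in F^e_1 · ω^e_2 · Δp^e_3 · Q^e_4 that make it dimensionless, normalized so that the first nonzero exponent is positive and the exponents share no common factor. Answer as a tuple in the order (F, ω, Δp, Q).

(3, 2, -3, -2)

M: e_1·(1) + e_2·(0) + e_3·(1) + e_4·(0) = 0
L: e_1·(1) + e_2·(0) + e_3·(-1) + e_4·(3) = 0
T: e_1·(-2) + e_2·(-1) + e_3·(-2) + e_4·(-1) = 0
Solving this homogeneous linear system for the smallest-integer solution (first nonzero entry positive) gives (3, 2, -3, -2).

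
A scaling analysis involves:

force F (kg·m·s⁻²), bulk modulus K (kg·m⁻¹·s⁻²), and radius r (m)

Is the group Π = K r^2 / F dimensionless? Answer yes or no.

Sum the exponent of each base dimension across the product:
  M: −[F]_M + [K]_M + 2·[r]_M = −(1) + (1) + 2·(0) = 0
  L: −[F]_L + [K]_L + 2·[r]_L = −(1) + (-1) + 2·(1) = 0
  T: −[F]_T + [K]_T + 2·[r]_T = −(-2) + (-2) + 2·(0) = 0
All base exponents vanish — dimensionless.

yes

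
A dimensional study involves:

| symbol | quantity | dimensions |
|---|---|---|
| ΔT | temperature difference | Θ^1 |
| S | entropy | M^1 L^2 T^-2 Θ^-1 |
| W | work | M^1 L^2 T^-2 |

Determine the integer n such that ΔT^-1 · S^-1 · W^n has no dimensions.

1

Balance the M exponent: (1)·n from W, plus −(0) − (1) = -1 from the rest, must sum to zero.
n − 1 = 0, so n = 1.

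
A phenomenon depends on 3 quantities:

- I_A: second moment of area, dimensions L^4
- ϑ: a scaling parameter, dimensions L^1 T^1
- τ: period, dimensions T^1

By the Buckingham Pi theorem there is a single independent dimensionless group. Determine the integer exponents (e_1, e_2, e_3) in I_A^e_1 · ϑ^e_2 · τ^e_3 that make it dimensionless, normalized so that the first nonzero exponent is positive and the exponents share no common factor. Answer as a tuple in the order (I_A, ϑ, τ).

L: e_1·(4) + e_2·(1) + e_3·(0) = 0
T: e_1·(0) + e_2·(1) + e_3·(1) = 0
Solving this homogeneous linear system for the smallest-integer solution (first nonzero entry positive) gives (1, -4, 4).

(1, -4, 4)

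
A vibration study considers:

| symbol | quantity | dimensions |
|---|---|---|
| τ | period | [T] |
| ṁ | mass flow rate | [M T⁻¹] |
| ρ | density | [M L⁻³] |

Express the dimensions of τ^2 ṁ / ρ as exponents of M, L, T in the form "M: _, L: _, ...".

M: 0, L: 3, T: 1

Collect each base-dimension exponent across the product:
  M: 2·(0) + (1) − (1) = 0
  L: 2·(0) + (0) − (-3) = 3
  T: 2·(1) + (-1) − (0) = 1
So the dimensions are [L³ T].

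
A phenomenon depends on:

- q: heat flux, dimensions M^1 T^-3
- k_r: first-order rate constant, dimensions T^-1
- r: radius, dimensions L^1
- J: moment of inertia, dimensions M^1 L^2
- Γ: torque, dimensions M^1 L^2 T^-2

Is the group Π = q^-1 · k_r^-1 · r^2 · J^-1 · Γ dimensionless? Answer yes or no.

no

Sum the exponent of each base dimension across the product:
  M: −[q]_M − [k_r]_M + 2·[r]_M − [J]_M + [Γ]_M = −(1) − (0) + 2·(0) − (1) + (1) = -1
  L: −[q]_L − [k_r]_L + 2·[r]_L − [J]_L + [Γ]_L = −(0) − (0) + 2·(1) − (2) + (2) = 2
  T: −[q]_T − [k_r]_T + 2·[r]_T − [J]_T + [Γ]_T = −(-3) − (-1) + 2·(0) − (0) + (-2) = 2
Net dimensions [M⁻¹ L² T²] ≠ [1] — not dimensionless.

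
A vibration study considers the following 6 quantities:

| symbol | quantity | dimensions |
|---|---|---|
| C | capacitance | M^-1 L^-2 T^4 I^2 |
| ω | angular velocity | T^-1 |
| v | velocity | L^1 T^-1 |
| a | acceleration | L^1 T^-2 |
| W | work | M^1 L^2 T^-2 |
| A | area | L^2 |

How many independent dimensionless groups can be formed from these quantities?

2

There are 6 variables and 4 base dimensions (M, L, T, I).
The dimension matrix has rank 4.
Independent dimensionless groups: 6 − 4 = 2.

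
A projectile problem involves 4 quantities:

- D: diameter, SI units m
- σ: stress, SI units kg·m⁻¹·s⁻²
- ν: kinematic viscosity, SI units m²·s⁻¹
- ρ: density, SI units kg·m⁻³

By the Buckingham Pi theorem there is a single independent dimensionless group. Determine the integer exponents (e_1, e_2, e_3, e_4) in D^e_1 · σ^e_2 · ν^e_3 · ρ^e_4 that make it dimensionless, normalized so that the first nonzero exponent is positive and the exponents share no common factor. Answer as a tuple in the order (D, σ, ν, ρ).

M: e_1·(0) + e_2·(1) + e_3·(0) + e_4·(1) = 0
L: e_1·(1) + e_2·(-1) + e_3·(2) + e_4·(-3) = 0
T: e_1·(0) + e_2·(-2) + e_3·(-1) + e_4·(0) = 0
Solving this homogeneous linear system for the smallest-integer solution (first nonzero entry positive) gives (2, 1, -2, -1).

(2, 1, -2, -1)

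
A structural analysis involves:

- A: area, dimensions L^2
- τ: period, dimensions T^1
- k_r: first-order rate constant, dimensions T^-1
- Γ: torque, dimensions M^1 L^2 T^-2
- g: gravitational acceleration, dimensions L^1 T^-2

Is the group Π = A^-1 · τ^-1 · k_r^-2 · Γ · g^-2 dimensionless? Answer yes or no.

no

Sum the exponent of each base dimension across the product:
  M: −[A]_M − [τ]_M − 2·[k_r]_M + [Γ]_M − 2·[g]_M = −(0) − (0) − 2·(0) + (1) − 2·(0) = 1
  L: −[A]_L − [τ]_L − 2·[k_r]_L + [Γ]_L − 2·[g]_L = −(2) − (0) − 2·(0) + (2) − 2·(1) = -2
  T: −[A]_T − [τ]_T − 2·[k_r]_T + [Γ]_T − 2·[g]_T = −(0) − (1) − 2·(-1) + (-2) − 2·(-2) = 3
Net dimensions [M L⁻² T³] ≠ [1] — not dimensionless.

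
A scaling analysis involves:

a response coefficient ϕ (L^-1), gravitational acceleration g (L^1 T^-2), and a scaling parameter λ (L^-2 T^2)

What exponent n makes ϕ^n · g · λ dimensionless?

Balance the L exponent: (-1)·n from ϕ, plus (1) + (-2) = -1 from the rest, must sum to zero.
−n − 1 = 0, so n = -1.

-1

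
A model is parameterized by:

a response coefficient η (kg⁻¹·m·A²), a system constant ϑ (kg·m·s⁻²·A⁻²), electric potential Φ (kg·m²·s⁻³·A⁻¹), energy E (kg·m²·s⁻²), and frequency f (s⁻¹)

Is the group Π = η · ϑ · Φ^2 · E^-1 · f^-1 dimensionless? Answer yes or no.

Sum the exponent of each base dimension across the product:
  M: [η]_M + [ϑ]_M + 2·[Φ]_M − [E]_M − [f]_M = (-1) + (1) + 2·(1) − (1) − (0) = 1
  L: [η]_L + [ϑ]_L + 2·[Φ]_L − [E]_L − [f]_L = (1) + (1) + 2·(2) − (2) − (0) = 4
  T: [η]_T + [ϑ]_T + 2·[Φ]_T − [E]_T − [f]_T = (0) + (-2) + 2·(-3) − (-2) − (-1) = -5
  I: [η]_I + [ϑ]_I + 2·[Φ]_I − [E]_I − [f]_I = (2) + (-2) + 2·(-1) − (0) − (0) = -2
Net dimensions [M L⁴ T⁻⁵ I⁻²] ≠ [1] — not dimensionless.

no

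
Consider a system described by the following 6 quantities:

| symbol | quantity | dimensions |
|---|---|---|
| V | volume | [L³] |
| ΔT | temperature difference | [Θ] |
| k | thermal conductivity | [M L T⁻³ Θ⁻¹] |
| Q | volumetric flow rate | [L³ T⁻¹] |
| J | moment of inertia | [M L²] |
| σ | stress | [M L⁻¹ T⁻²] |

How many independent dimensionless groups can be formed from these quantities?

2

There are 6 variables and 4 base dimensions (M, L, T, Θ).
The dimension matrix has rank 4.
Independent dimensionless groups: 6 − 4 = 2.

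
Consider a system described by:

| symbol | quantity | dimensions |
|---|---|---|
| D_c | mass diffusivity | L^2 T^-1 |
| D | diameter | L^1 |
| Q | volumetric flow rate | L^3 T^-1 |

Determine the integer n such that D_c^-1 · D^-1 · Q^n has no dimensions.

Balance the L exponent: (3)·n from Q, plus −(2) − (1) = -3 from the rest, must sum to zero.
3n − 3 = 0, so n = 1.

1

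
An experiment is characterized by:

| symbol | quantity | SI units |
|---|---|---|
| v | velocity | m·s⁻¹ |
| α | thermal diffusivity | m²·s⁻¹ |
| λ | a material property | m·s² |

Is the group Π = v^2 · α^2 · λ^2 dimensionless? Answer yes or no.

Sum the exponent of each base dimension across the product:
  L: 2·[v]_L + 2·[α]_L + 2·[λ]_L = 2·(1) + 2·(2) + 2·(1) = 8
  T: 2·[v]_T + 2·[α]_T + 2·[λ]_T = 2·(-1) + 2·(-1) + 2·(2) = 0
Net dimensions [L⁸] ≠ [1] — not dimensionless.

no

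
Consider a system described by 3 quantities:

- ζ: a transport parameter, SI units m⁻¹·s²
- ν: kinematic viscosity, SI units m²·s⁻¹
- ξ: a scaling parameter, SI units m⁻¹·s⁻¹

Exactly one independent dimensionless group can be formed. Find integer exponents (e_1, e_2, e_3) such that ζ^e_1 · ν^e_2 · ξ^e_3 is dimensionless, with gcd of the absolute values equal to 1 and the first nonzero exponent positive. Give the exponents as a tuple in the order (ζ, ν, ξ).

(1, 1, 1)

L: e_1·(-1) + e_2·(2) + e_3·(-1) = 0
T: e_1·(2) + e_2·(-1) + e_3·(-1) = 0
Solving this homogeneous linear system for the smallest-integer solution (first nonzero entry positive) gives (1, 1, 1).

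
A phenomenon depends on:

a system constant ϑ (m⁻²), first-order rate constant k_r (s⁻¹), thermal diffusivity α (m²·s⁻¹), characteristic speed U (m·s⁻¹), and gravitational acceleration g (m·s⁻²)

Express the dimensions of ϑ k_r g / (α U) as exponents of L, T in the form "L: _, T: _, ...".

Collect each base-dimension exponent across the product:
  L: (-2) + (0) − (2) − (1) + (1) = -4
  T: (0) + (-1) − (-1) − (-1) + (-2) = -1
So the dimensions are [L⁻⁴ T⁻¹].

L: -4, T: -1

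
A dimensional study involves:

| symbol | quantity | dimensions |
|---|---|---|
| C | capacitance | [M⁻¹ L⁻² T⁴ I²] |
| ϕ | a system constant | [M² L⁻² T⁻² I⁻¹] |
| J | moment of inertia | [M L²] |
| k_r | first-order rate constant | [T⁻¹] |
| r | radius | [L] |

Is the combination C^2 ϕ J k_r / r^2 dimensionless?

no

Sum the exponent of each base dimension across the product:
  M: 2·[C]_M + [ϕ]_M + [J]_M + [k_r]_M − 2·[r]_M = 2·(-1) + (2) + (1) + (0) − 2·(0) = 1
  L: 2·[C]_L + [ϕ]_L + [J]_L + [k_r]_L − 2·[r]_L = 2·(-2) + (-2) + (2) + (0) − 2·(1) = -6
  T: 2·[C]_T + [ϕ]_T + [J]_T + [k_r]_T − 2·[r]_T = 2·(4) + (-2) + (0) + (-1) − 2·(0) = 5
  I: 2·[C]_I + [ϕ]_I + [J]_I + [k_r]_I − 2·[r]_I = 2·(2) + (-1) + (0) + (0) − 2·(0) = 3
Net dimensions [M L⁻⁶ T⁵ I³] ≠ [1] — not dimensionless.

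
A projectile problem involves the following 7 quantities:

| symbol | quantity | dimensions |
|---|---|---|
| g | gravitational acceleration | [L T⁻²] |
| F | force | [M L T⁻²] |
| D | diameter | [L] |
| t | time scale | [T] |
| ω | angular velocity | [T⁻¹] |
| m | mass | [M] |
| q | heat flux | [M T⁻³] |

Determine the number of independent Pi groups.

There are 7 variables and 3 base dimensions (M, L, T).
The dimension matrix has rank 3.
Independent dimensionless groups: 7 − 3 = 4.

4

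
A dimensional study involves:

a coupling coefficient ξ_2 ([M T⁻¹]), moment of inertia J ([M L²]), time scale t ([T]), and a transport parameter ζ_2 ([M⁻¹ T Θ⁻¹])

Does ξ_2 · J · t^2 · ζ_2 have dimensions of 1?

no

Sum the exponent of each base dimension across the product:
  M: [ξ_2]_M + [J]_M + 2·[t]_M + [ζ_2]_M = (1) + (1) + 2·(0) + (-1) = 1
  L: [ξ_2]_L + [J]_L + 2·[t]_L + [ζ_2]_L = (0) + (2) + 2·(0) + (0) = 2
  T: [ξ_2]_T + [J]_T + 2·[t]_T + [ζ_2]_T = (-1) + (0) + 2·(1) + (1) = 2
  Θ: [ξ_2]_Θ + [J]_Θ + 2·[t]_Θ + [ζ_2]_Θ = (0) + (0) + 2·(0) + (-1) = -1
Net dimensions [M L² T² Θ⁻¹] ≠ [1] — not dimensionless.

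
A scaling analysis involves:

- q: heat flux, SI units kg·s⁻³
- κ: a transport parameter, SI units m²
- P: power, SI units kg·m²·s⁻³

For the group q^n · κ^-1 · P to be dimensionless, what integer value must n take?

Balance the M exponent: (1)·n from q, plus −(0) + (1) = 1 from the rest, must sum to zero.
n + 1 = 0, so n = -1.

-1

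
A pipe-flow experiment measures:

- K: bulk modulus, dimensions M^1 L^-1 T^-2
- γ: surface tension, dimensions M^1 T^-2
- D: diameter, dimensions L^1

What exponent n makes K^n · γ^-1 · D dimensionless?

1

Balance the M exponent: (1)·n from K, plus −(1) + (0) = -1 from the rest, must sum to zero.
n − 1 = 0, so n = 1.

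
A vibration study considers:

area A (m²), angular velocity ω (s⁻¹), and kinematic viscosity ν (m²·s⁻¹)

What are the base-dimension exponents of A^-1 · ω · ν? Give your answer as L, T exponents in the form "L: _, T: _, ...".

Collect each base-dimension exponent across the product:
  L: −(2) + (0) + (2) = 0
  T: −(0) + (-1) + (-1) = -2
So the dimensions are [T⁻²].

L: 0, T: -2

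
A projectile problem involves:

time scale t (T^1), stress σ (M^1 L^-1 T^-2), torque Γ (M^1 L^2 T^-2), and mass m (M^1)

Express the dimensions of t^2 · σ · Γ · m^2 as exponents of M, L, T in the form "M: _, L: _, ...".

Collect each base-dimension exponent across the product:
  M: 2·(0) + (1) + (1) + 2·(1) = 4
  L: 2·(0) + (-1) + (2) + 2·(0) = 1
  T: 2·(1) + (-2) + (-2) + 2·(0) = -2
So the dimensions are [M⁴ L T⁻²].

M: 4, L: 1, T: -2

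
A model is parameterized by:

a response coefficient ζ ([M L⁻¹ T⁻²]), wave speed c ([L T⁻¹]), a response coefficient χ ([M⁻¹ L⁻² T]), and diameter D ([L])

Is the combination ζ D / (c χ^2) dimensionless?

no

Sum the exponent of each base dimension across the product:
  M: [ζ]_M − [c]_M − 2·[χ]_M + [D]_M = (1) − (0) − 2·(-1) + (0) = 3
  L: [ζ]_L − [c]_L − 2·[χ]_L + [D]_L = (-1) − (1) − 2·(-2) + (1) = 3
  T: [ζ]_T − [c]_T − 2·[χ]_T + [D]_T = (-2) − (-1) − 2·(1) + (0) = -3
Net dimensions [M³ L³ T⁻³] ≠ [1] — not dimensionless.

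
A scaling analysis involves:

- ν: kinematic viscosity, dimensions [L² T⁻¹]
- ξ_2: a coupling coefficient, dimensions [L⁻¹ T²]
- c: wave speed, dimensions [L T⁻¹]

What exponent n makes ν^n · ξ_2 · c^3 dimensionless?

Balance the L exponent: (2)·n from ν, plus (-1) + 3·(1) = 2 from the rest, must sum to zero.
2n + 2 = 0, so n = -1.

-1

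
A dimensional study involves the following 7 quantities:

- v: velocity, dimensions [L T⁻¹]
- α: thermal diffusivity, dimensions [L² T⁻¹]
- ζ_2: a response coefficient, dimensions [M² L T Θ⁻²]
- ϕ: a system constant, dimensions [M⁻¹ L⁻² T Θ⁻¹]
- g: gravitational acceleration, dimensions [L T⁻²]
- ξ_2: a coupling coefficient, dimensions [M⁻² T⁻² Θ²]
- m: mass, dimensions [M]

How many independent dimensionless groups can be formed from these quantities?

3

There are 7 variables and 4 base dimensions (M, L, T, Θ).
The dimension matrix has rank 4.
Independent dimensionless groups: 7 − 4 = 3.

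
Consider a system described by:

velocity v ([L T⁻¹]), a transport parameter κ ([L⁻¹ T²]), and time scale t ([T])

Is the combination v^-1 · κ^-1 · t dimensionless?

Sum the exponent of each base dimension across the product:
  L: −[v]_L − [κ]_L + [t]_L = −(1) − (-1) + (0) = 0
  T: −[v]_T − [κ]_T + [t]_T = −(-1) − (2) + (1) = 0
All base exponents vanish — dimensionless.

yes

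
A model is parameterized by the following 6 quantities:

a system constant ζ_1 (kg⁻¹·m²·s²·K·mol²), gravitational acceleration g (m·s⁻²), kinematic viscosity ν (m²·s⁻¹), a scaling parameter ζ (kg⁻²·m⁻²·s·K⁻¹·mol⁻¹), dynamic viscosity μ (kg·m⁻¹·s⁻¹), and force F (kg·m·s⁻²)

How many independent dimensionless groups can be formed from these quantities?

1

There are 6 variables and 5 base dimensions (M, L, T, Θ, N).
The dimension matrix has rank 5.
Independent dimensionless groups: 6 − 5 = 1.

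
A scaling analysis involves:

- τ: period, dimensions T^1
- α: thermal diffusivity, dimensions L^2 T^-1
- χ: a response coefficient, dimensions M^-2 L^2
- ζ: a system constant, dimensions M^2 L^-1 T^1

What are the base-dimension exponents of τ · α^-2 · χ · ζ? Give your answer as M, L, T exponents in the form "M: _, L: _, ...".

M: 0, L: -3, T: 4

Collect each base-dimension exponent across the product:
  M: (0) − 2·(0) + (-2) + (2) = 0
  L: (0) − 2·(2) + (2) + (-1) = -3
  T: (1) − 2·(-1) + (0) + (1) = 4
So the dimensions are [L⁻³ T⁴].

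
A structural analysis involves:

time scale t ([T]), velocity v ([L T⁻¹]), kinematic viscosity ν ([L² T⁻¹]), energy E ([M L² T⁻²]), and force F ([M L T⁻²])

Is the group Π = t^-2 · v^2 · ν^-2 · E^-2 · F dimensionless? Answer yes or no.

Sum the exponent of each base dimension across the product:
  M: −2·[t]_M + 2·[v]_M − 2·[ν]_M − 2·[E]_M + [F]_M = −2·(0) + 2·(0) − 2·(0) − 2·(1) + (1) = -1
  L: −2·[t]_L + 2·[v]_L − 2·[ν]_L − 2·[E]_L + [F]_L = −2·(0) + 2·(1) − 2·(2) − 2·(2) + (1) = -5
  T: −2·[t]_T + 2·[v]_T − 2·[ν]_T − 2·[E]_T + [F]_T = −2·(1) + 2·(-1) − 2·(-1) − 2·(-2) + (-2) = 0
Net dimensions [M⁻¹ L⁻⁵] ≠ [1] — not dimensionless.

no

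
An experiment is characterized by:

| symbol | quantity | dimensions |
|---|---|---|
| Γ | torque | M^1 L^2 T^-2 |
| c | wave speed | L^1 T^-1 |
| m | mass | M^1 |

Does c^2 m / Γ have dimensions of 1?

yes

Sum the exponent of each base dimension across the product:
  M: −[Γ]_M + 2·[c]_M + [m]_M = −(1) + 2·(0) + (1) = 0
  L: −[Γ]_L + 2·[c]_L + [m]_L = −(2) + 2·(1) + (0) = 0
  T: −[Γ]_T + 2·[c]_T + [m]_T = −(-2) + 2·(-1) + (0) = 0
  I: −[Γ]_I + 2·[c]_I + [m]_I = −(0) + 2·(0) + (0) = 0
All base exponents vanish — dimensionless.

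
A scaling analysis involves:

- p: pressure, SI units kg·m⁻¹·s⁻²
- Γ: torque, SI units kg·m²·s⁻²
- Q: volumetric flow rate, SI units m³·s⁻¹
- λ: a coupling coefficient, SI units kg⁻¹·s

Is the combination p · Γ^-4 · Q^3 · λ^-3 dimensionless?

Sum the exponent of each base dimension across the product:
  M: [p]_M − 4·[Γ]_M + 3·[Q]_M − 3·[λ]_M = (1) − 4·(1) + 3·(0) − 3·(-1) = 0
  L: [p]_L − 4·[Γ]_L + 3·[Q]_L − 3·[λ]_L = (-1) − 4·(2) + 3·(3) − 3·(0) = 0
  T: [p]_T − 4·[Γ]_T + 3·[Q]_T − 3·[λ]_T = (-2) − 4·(-2) + 3·(-1) − 3·(1) = 0
All base exponents vanish — dimensionless.

yes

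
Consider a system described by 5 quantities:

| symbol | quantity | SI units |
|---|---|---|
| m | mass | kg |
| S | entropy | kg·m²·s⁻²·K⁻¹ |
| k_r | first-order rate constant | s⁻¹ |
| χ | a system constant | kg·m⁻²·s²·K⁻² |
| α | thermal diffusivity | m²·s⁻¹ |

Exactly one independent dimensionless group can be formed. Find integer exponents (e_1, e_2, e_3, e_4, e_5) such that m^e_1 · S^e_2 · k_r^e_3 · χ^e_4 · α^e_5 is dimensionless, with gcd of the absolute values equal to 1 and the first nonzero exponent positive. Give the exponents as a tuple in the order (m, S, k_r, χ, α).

(1, -2, 3, 1, 3)

M: e_1·(1) + e_2·(1) + e_3·(0) + e_4·(1) + e_5·(0) = 0
L: e_1·(0) + e_2·(2) + e_3·(0) + e_4·(-2) + e_5·(2) = 0
T: e_1·(0) + e_2·(-2) + e_3·(-1) + e_4·(2) + e_5·(-1) = 0
Θ: e_1·(0) + e_2·(-1) + e_3·(0) + e_4·(-2) + e_5·(0) = 0
Solving this homogeneous linear system for the smallest-integer solution (first nonzero entry positive) gives (1, -2, 3, 1, 3).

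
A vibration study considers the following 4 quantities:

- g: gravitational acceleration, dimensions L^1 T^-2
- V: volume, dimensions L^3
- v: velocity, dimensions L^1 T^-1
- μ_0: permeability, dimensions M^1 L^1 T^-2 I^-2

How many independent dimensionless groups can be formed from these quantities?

1

There are 4 variables and 4 base dimensions (M, L, T, I).
The dimension matrix has rank 3 (less than 4: the dimension vectors are linearly dependent).
Independent dimensionless groups: 4 − 3 = 1.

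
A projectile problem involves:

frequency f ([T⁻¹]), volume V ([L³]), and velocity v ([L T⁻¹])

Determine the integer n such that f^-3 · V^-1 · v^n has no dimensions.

3

Balance the L exponent: (1)·n from v, plus −3·(0) − (3) = -3 from the rest, must sum to zero.
n − 3 = 0, so n = 3.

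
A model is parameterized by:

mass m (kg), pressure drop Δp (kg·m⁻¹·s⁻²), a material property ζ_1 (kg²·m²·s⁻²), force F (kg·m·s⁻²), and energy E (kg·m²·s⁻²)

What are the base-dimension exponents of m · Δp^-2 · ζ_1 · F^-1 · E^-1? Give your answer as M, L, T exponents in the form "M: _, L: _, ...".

M: -1, L: 1, T: 6

Collect each base-dimension exponent across the product:
  M: (1) − 2·(1) + (2) − (1) − (1) = -1
  L: (0) − 2·(-1) + (2) − (1) − (2) = 1
  T: (0) − 2·(-2) + (-2) − (-2) − (-2) = 6
So the dimensions are [M⁻¹ L T⁶].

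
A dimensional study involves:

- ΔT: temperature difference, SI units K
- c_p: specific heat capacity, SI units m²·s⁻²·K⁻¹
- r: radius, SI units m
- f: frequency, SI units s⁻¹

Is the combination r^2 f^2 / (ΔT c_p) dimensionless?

yes

Sum the exponent of each base dimension across the product:
  M: −[ΔT]_M − [c_p]_M + 2·[r]_M + 2·[f]_M = −(0) − (0) + 2·(0) + 2·(0) = 0
  L: −[ΔT]_L − [c_p]_L + 2·[r]_L + 2·[f]_L = −(0) − (2) + 2·(1) + 2·(0) = 0
  T: −[ΔT]_T − [c_p]_T + 2·[r]_T + 2·[f]_T = −(0) − (-2) + 2·(0) + 2·(-1) = 0
  Θ: −[ΔT]_Θ − [c_p]_Θ + 2·[r]_Θ + 2·[f]_Θ = −(1) − (-1) + 2·(0) + 2·(0) = 0
All base exponents vanish — dimensionless.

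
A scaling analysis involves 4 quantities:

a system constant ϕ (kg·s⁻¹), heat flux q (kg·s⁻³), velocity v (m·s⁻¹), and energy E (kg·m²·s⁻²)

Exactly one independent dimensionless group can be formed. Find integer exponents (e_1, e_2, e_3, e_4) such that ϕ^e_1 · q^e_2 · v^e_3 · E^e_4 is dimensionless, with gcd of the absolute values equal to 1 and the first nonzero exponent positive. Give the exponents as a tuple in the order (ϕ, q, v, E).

M: e_1·(1) + e_2·(1) + e_3·(0) + e_4·(1) = 0
L: e_1·(0) + e_2·(0) + e_3·(1) + e_4·(2) = 0
T: e_1·(-1) + e_2·(-3) + e_3·(-1) + e_4·(-2) = 0
Solving this homogeneous linear system for the smallest-integer solution (first nonzero entry positive) gives (3, -1, 4, -2).

(3, -1, 4, -2)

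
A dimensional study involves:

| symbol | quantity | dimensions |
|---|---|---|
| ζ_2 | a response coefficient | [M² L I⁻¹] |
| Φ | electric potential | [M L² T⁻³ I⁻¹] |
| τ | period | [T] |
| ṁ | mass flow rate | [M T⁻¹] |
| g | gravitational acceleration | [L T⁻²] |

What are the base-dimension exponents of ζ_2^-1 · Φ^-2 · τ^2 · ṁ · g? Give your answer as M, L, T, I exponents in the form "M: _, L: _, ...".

M: -3, L: -4, T: 5, I: 3

Collect each base-dimension exponent across the product:
  M: −(2) − 2·(1) + 2·(0) + (1) + (0) = -3
  L: −(1) − 2·(2) + 2·(0) + (0) + (1) = -4
  T: −(0) − 2·(-3) + 2·(1) + (-1) + (-2) = 5
  I: −(-1) − 2·(-1) + 2·(0) + (0) + (0) = 3
So the dimensions are [M⁻³ L⁻⁴ T⁵ I³].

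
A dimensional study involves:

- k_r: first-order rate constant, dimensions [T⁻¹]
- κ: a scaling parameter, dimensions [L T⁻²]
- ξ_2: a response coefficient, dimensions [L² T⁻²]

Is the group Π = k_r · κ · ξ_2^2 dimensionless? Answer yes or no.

no

Sum the exponent of each base dimension across the product:
  L: [k_r]_L + [κ]_L + 2·[ξ_2]_L = (0) + (1) + 2·(2) = 5
  T: [k_r]_T + [κ]_T + 2·[ξ_2]_T = (-1) + (-2) + 2·(-2) = -7
Net dimensions [L⁵ T⁻⁷] ≠ [1] — not dimensionless.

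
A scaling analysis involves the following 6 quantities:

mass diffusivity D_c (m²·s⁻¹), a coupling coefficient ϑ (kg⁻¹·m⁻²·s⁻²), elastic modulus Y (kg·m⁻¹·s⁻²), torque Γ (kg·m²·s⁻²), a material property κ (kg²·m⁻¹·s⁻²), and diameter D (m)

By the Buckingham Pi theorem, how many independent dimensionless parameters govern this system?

There are 6 variables and 3 base dimensions (M, L, T).
The dimension matrix has rank 3.
Independent dimensionless groups: 6 − 3 = 3.

3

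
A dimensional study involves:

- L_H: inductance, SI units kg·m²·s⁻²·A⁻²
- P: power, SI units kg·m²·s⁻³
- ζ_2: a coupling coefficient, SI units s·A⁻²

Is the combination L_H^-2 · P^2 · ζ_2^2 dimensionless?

yes

Sum the exponent of each base dimension across the product:
  M: −2·[L_H]_M + 2·[P]_M + 2·[ζ_2]_M = −2·(1) + 2·(1) + 2·(0) = 0
  L: −2·[L_H]_L + 2·[P]_L + 2·[ζ_2]_L = −2·(2) + 2·(2) + 2·(0) = 0
  T: −2·[L_H]_T + 2·[P]_T + 2·[ζ_2]_T = −2·(-2) + 2·(-3) + 2·(1) = 0
  I: −2·[L_H]_I + 2·[P]_I + 2·[ζ_2]_I = −2·(-2) + 2·(0) + 2·(-2) = 0
All base exponents vanish — dimensionless.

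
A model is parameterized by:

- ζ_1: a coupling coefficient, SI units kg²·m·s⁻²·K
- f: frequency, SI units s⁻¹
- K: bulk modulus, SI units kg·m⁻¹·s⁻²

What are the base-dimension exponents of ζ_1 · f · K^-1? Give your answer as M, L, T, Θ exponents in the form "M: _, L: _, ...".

M: 1, L: 2, T: -1, Θ: 1

Collect each base-dimension exponent across the product:
  M: (2) + (0) − (1) = 1
  L: (1) + (0) − (-1) = 2
  T: (-2) + (-1) − (-2) = -1
  Θ: (1) + (0) − (0) = 1
So the dimensions are [M L² T⁻¹ Θ].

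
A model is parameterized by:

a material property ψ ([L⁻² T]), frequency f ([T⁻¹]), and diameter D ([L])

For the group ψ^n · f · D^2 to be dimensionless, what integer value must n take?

Balance the L exponent: (-2)·n from ψ, plus (0) + 2·(1) = 2 from the rest, must sum to zero.
-2n + 2 = 0, so n = 1.

1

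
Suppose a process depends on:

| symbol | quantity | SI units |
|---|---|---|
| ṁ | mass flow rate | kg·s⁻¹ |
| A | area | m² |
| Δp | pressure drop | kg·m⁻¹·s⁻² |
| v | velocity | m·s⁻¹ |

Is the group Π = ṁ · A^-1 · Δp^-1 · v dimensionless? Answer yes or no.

yes

Sum the exponent of each base dimension across the product:
  M: [ṁ]_M − [A]_M − [Δp]_M + [v]_M = (1) − (0) − (1) + (0) = 0
  L: [ṁ]_L − [A]_L − [Δp]_L + [v]_L = (0) − (2) − (-1) + (1) = 0
  T: [ṁ]_T − [A]_T − [Δp]_T + [v]_T = (-1) − (0) − (-2) + (-1) = 0
  Θ: [ṁ]_Θ − [A]_Θ − [Δp]_Θ + [v]_Θ = (0) − (0) − (0) + (0) = 0
All base exponents vanish — dimensionless.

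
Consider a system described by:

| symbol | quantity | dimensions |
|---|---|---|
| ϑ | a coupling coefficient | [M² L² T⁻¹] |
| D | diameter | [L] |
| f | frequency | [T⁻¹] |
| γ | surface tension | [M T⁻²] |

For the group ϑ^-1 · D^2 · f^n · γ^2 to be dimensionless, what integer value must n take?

-3

Balance the T exponent: (-1)·n from f, plus −(-1) + 2·(0) + 2·(-2) = -3 from the rest, must sum to zero.
−n − 3 = 0, so n = -3.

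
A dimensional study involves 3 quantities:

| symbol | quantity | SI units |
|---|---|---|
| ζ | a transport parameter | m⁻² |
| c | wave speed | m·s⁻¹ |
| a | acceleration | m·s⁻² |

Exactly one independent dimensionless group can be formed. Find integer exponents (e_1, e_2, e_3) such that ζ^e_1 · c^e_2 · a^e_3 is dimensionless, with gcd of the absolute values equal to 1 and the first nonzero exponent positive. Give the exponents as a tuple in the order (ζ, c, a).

L: e_1·(-2) + e_2·(1) + e_3·(1) = 0
T: e_1·(0) + e_2·(-1) + e_3·(-2) = 0
Solving this homogeneous linear system for the smallest-integer solution (first nonzero entry positive) gives (1, 4, -2).

(1, 4, -2)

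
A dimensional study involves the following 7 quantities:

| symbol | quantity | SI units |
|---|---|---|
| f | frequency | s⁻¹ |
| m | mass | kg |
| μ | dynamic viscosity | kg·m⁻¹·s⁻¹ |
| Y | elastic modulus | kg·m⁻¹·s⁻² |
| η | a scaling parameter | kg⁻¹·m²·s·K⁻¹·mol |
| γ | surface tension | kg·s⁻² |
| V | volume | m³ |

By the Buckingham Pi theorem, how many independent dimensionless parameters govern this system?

3

There are 7 variables and 5 base dimensions (M, L, T, Θ, N).
The dimension matrix has rank 4 (less than 5: the dimension vectors are linearly dependent).
Independent dimensionless groups: 7 − 4 = 3.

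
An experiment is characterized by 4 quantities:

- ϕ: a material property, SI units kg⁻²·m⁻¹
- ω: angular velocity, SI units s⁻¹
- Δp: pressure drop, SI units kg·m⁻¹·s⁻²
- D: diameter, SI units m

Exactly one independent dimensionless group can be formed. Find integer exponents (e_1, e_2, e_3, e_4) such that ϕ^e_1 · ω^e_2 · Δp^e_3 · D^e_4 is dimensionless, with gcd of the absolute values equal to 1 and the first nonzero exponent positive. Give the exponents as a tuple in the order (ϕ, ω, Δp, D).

M: e_1·(-2) + e_2·(0) + e_3·(1) + e_4·(0) = 0
L: e_1·(-1) + e_2·(0) + e_3·(-1) + e_4·(1) = 0
T: e_1·(0) + e_2·(-1) + e_3·(-2) + e_4·(0) = 0
Solving this homogeneous linear system for the smallest-integer solution (first nonzero entry positive) gives (1, -4, 2, 3).

(1, -4, 2, 3)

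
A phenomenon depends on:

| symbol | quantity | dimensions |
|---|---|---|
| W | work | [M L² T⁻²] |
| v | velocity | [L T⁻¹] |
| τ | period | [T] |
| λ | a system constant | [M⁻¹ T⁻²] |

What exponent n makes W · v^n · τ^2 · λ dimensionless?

Balance the L exponent: (1)·n from v, plus (2) + 2·(0) + (0) = 2 from the rest, must sum to zero.
n + 2 = 0, so n = -2.

-2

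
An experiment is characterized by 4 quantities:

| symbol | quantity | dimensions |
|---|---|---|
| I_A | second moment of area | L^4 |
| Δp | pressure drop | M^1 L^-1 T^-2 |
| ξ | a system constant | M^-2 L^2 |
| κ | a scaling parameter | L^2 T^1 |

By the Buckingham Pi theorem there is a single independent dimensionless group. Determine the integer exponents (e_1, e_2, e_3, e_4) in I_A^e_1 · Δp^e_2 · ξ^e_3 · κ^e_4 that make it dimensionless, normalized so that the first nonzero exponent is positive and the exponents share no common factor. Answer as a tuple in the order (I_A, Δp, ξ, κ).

M: e_1·(0) + e_2·(1) + e_3·(-2) + e_4·(0) = 0
L: e_1·(4) + e_2·(-1) + e_3·(2) + e_4·(2) = 0
T: e_1·(0) + e_2·(-2) + e_3·(0) + e_4·(1) = 0
Solving this homogeneous linear system for the smallest-integer solution (first nonzero entry positive) gives (2, -2, -1, -4).

(2, -2, -1, -4)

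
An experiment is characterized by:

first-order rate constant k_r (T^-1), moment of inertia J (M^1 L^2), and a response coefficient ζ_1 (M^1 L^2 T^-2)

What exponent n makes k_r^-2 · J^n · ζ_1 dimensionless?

-1

Balance the M exponent: (1)·n from J, plus −2·(0) + (1) = 1 from the rest, must sum to zero.
n + 1 = 0, so n = -1.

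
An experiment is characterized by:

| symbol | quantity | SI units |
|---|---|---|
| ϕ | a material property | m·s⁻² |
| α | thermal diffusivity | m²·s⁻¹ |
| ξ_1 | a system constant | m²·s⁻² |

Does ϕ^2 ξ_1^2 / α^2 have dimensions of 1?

Sum the exponent of each base dimension across the product:
  L: 2·[ϕ]_L − 2·[α]_L + 2·[ξ_1]_L = 2·(1) − 2·(2) + 2·(2) = 2
  T: 2·[ϕ]_T − 2·[α]_T + 2·[ξ_1]_T = 2·(-2) − 2·(-1) + 2·(-2) = -6
Net dimensions [L² T⁻⁶] ≠ [1] — not dimensionless.

no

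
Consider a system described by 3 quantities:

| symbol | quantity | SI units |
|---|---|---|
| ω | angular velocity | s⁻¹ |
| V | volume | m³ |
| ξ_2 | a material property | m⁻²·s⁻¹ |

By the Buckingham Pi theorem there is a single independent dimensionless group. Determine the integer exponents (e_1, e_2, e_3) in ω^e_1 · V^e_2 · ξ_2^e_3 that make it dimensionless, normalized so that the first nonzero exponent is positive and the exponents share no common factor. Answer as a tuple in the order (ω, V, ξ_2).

L: e_1·(0) + e_2·(3) + e_3·(-2) = 0
T: e_1·(-1) + e_2·(0) + e_3·(-1) = 0
Solving this homogeneous linear system for the smallest-integer solution (first nonzero entry positive) gives (3, -2, -3).

(3, -2, -3)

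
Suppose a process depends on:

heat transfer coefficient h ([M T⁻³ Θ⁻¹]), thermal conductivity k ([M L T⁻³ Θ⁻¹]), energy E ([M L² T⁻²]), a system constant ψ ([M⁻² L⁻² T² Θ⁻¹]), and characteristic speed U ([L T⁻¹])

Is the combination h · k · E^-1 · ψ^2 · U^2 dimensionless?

no

Sum the exponent of each base dimension across the product:
  M: [h]_M + [k]_M − [E]_M + 2·[ψ]_M + 2·[U]_M = (1) + (1) − (1) + 2·(-2) + 2·(0) = -3
  L: [h]_L + [k]_L − [E]_L + 2·[ψ]_L + 2·[U]_L = (0) + (1) − (2) + 2·(-2) + 2·(1) = -3
  T: [h]_T + [k]_T − [E]_T + 2·[ψ]_T + 2·[U]_T = (-3) + (-3) − (-2) + 2·(2) + 2·(-1) = -2
  Θ: [h]_Θ + [k]_Θ − [E]_Θ + 2·[ψ]_Θ + 2·[U]_Θ = (-1) + (-1) − (0) + 2·(-1) + 2·(0) = -4
Net dimensions [M⁻³ L⁻³ T⁻² Θ⁻⁴] ≠ [1] — not dimensionless.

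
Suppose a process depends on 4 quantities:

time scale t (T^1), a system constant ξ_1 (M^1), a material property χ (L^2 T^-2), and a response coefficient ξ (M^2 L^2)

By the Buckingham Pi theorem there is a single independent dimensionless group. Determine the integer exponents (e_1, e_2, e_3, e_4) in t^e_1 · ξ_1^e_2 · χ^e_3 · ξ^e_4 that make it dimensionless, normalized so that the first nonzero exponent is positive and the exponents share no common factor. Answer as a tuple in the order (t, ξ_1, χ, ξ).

(2, 2, 1, -1)

M: e_1·(0) + e_2·(1) + e_3·(0) + e_4·(2) = 0
L: e_1·(0) + e_2·(0) + e_3·(2) + e_4·(2) = 0
T: e_1·(1) + e_2·(0) + e_3·(-2) + e_4·(0) = 0
Solving this homogeneous linear system for the smallest-integer solution (first nonzero entry positive) gives (2, 2, 1, -1).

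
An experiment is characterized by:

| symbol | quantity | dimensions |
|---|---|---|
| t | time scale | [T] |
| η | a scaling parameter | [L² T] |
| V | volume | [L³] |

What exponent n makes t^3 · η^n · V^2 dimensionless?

-3

Balance the L exponent: (2)·n from η, plus 3·(0) + 2·(3) = 6 from the rest, must sum to zero.
2n + 6 = 0, so n = -3.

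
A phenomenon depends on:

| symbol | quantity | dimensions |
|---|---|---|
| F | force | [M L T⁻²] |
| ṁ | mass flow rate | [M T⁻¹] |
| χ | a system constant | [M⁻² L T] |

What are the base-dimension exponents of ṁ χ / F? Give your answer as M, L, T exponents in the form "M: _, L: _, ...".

M: -2, L: 0, T: 2

Collect each base-dimension exponent across the product:
  M: −(1) + (1) + (-2) = -2
  L: −(1) + (0) + (1) = 0
  T: −(-2) + (-1) + (1) = 2
So the dimensions are [M⁻² T²].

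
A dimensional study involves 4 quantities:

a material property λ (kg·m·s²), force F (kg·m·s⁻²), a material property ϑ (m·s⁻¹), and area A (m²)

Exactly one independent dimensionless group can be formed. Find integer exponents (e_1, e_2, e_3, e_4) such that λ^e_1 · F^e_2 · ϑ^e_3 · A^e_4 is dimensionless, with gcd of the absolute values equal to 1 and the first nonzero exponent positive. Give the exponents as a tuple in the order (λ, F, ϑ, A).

M: e_1·(1) + e_2·(1) + e_3·(0) + e_4·(0) = 0
L: e_1·(1) + e_2·(1) + e_3·(1) + e_4·(2) = 0
T: e_1·(2) + e_2·(-2) + e_3·(-1) + e_4·(0) = 0
Solving this homogeneous linear system for the smallest-integer solution (first nonzero entry positive) gives (1, -1, 4, -2).

(1, -1, 4, -2)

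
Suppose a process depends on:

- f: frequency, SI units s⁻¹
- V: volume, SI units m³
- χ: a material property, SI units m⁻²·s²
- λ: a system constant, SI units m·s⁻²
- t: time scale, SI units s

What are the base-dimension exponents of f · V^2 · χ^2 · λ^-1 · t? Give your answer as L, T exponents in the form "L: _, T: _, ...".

L: 1, T: 6

Collect each base-dimension exponent across the product:
  L: (0) + 2·(3) + 2·(-2) − (1) + (0) = 1
  T: (-1) + 2·(0) + 2·(2) − (-2) + (1) = 6
So the dimensions are [L T⁶].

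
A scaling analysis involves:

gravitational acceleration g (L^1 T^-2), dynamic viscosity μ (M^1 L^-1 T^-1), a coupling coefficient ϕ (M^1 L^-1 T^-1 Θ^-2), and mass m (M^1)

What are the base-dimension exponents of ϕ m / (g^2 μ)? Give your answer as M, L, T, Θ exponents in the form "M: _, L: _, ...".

Collect each base-dimension exponent across the product:
  M: −2·(0) − (1) + (1) + (1) = 1
  L: −2·(1) − (-1) + (-1) + (0) = -2
  T: −2·(-2) − (-1) + (-1) + (0) = 4
  Θ: −2·(0) − (0) + (-2) + (0) = -2
So the dimensions are [M L⁻² T⁴ Θ⁻²].

M: 1, L: -2, T: 4, Θ: -2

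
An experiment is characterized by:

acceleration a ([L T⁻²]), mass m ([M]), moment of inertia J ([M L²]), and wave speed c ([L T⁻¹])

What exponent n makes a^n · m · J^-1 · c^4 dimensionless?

-2

Balance the L exponent: (1)·n from a, plus (0) − (2) + 4·(1) = 2 from the rest, must sum to zero.
n + 2 = 0, so n = -2.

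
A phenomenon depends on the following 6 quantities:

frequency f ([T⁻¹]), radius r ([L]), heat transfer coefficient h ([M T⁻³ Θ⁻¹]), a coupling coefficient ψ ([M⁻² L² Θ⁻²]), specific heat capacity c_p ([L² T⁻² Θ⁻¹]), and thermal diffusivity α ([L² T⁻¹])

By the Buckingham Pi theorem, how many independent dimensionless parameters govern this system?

There are 6 variables and 4 base dimensions (M, L, T, Θ).
The dimension matrix has rank 4.
Independent dimensionless groups: 6 − 4 = 2.

2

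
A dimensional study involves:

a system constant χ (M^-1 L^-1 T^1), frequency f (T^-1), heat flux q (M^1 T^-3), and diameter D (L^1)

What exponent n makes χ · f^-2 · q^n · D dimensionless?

Balance the M exponent: (1)·n from q, plus (-1) − 2·(0) + (0) = -1 from the rest, must sum to zero.
n − 1 = 0, so n = 1.

1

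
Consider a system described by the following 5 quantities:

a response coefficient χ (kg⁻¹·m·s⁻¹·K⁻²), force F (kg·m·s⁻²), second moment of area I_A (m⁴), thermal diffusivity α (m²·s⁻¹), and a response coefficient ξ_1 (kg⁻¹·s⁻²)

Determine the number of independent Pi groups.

1

There are 5 variables and 4 base dimensions (M, L, T, Θ).
The dimension matrix has rank 4.
Independent dimensionless groups: 5 − 4 = 1.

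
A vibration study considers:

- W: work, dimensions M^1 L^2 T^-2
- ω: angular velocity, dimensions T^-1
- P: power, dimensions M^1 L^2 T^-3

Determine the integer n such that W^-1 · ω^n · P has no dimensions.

Balance the T exponent: (-1)·n from ω, plus −(-2) + (-3) = -1 from the rest, must sum to zero.
−n − 1 = 0, so n = -1.

-1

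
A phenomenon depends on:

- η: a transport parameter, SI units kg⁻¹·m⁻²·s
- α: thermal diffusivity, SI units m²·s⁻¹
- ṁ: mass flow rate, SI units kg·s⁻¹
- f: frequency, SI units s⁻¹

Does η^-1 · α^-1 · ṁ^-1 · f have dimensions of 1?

Sum the exponent of each base dimension across the product:
  M: −[η]_M − [α]_M − [ṁ]_M + [f]_M = −(-1) − (0) − (1) + (0) = 0
  L: −[η]_L − [α]_L − [ṁ]_L + [f]_L = −(-2) − (2) − (0) + (0) = 0
  T: −[η]_T − [α]_T − [ṁ]_T + [f]_T = −(1) − (-1) − (-1) + (-1) = 0
All base exponents vanish — dimensionless.

yes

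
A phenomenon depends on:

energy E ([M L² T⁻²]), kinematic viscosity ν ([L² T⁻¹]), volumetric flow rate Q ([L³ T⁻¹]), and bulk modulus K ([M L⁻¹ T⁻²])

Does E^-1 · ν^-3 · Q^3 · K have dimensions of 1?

yes

Sum the exponent of each base dimension across the product:
  M: −[E]_M − 3·[ν]_M + 3·[Q]_M + [K]_M = −(1) − 3·(0) + 3·(0) + (1) = 0
  L: −[E]_L − 3·[ν]_L + 3·[Q]_L + [K]_L = −(2) − 3·(2) + 3·(3) + (-1) = 0
  T: −[E]_T − 3·[ν]_T + 3·[Q]_T + [K]_T = −(-2) − 3·(-1) + 3·(-1) + (-2) = 0
All base exponents vanish — dimensionless.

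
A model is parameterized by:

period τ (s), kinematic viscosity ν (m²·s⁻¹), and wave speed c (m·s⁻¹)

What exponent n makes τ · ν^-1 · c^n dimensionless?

Balance the L exponent: (1)·n from c, plus (0) − (2) = -2 from the rest, must sum to zero.
n − 2 = 0, so n = 2.

2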